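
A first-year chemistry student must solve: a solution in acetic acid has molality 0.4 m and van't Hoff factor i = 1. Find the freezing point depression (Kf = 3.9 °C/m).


ΔTf = Kf × m × i
= 3.9 × 0.4 × 1
= 1.56 °C

1.56 °C


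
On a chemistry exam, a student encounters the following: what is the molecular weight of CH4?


M(CH4) = 1×12.01 + 4×1.008
= 12.01 + 4.03
= 16.04 g/mol

16.04 g/mol


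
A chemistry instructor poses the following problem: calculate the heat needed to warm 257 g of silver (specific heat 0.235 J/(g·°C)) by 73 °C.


q = mcΔT = 257 × 0.235 × 73
= 4408.84 J

4408.84 J


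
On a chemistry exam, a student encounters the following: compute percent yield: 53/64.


% yield = actual/theoretical × 100
= 53/64 × 100
= 82.81%

82.81%


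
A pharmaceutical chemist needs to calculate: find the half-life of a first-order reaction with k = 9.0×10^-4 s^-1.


t½ = ln2/k = 0.693147/(9.0×10^-4 s^-1)
= 770.2 s

770.2 s


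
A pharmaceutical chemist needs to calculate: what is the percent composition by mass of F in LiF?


M(LiF) = 1×6.94 + 1×19.0 = 25.94 g/mol
Mass of F = 1 × 19.0 = 19.00 g/mol
% F = 19.00/25.94 × 100 = 73.25%

73.25%


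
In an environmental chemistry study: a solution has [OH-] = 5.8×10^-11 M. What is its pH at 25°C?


pOH = -log10([OH-]) = -log10(5.8×10^-11)
= 11 - log10(5.8) = 10.24
pH = 14 - pOH = 14 - 10.24 = 3.76

3.76


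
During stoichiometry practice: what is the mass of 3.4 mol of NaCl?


M(NaCl) = 58.44 g/mol
mass = n × M = 3.4 × 58.44 = 198.70 g

198.70 g


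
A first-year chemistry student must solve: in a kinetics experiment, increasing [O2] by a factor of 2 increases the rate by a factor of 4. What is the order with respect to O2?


rate ∝ [O2]^n
2^n = 4 → n = 2
Order in O2: 2

2


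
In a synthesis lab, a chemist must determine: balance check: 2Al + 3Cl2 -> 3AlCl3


Equation: 2Al + 3Cl2 -> 3AlCl3
Check atoms: Al: 2≠3, Cl: 6≠9
Not balanced

No, not balanced


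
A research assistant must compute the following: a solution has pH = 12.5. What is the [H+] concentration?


[H+] = 10^(-pH) = 10^(-12.5)
= 3.16×10^-13 M

3.16×10^-13 M


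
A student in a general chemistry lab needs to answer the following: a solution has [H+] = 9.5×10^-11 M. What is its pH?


pH = -log10([H+]) = -log10(9.5×10^-11)
= 11 - log10(9.5)
= 11 - 0.98
= 10.02

10.02


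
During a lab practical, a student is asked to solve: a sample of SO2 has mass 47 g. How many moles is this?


M(SO2) = 64.07 g/mol
n = mass/M = 47/64.07 = 0.7336 mol

0.7336 mol


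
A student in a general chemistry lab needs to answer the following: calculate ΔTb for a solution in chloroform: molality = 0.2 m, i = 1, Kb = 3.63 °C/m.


ΔTb = Kb × m × i
= 3.63 × 0.2 × 1
= 0.726 °C

0.726 °C


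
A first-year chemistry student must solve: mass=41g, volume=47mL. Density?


ρ = mass/volume
= 41/47
= 0.872 g/mL

0.872 g/mL


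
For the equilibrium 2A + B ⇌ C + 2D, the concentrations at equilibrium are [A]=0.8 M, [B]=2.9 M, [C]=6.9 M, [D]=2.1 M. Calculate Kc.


Kc = [C][D]^2/([A]^2[B])
= (6.9^1 × 2.1^2)/(0.8^2 × 2.9^1)
= 30.429/1.856
= 16.39

16.39


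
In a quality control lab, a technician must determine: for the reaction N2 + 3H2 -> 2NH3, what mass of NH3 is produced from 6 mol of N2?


Mole ratio NH3:N2 = 2:1
n(NH3) = 6 × 2/1 = 12.000 mol
mass = 12.000 × 17.03 = 204.36 g

204.36 g


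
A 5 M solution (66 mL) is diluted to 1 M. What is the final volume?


C1V1 = C2V2
5 × 66 = 1 × V2
V2 = 330/1 = 330.0 mL

330.0 mL


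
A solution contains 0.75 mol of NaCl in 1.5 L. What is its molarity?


M = n/V = 0.75/1.5 = 0.500 mol/L

0.500 M


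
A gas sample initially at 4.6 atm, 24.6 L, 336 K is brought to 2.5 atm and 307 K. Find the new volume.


P1V1/T1 = P2V2/T2
V2 = P1V1T2/(T1P2)
= 4.6×24.6×307/(336×2.5)
= 41.357 L

41.357 L


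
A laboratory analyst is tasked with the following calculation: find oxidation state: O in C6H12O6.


O is usually -2
Oxidation number: -2

-2


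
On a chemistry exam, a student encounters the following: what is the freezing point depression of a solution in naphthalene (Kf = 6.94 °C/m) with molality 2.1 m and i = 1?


ΔTf = Kf × m × i
= 6.94 × 2.1 × 1
= 14.574 °C

14.574 °C


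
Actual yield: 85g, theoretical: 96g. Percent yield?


% yield = actual/theoretical × 100
= 85/96 × 100
= 88.54%

88.54%


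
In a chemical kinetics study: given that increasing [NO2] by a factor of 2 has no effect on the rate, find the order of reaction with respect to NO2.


rate ∝ [NO2]^n
rate ∝ [NO2]^0
Order in NO2: 0

0


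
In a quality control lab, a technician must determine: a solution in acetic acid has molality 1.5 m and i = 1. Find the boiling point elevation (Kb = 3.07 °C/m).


ΔTb = Kb × m × i
= 3.07 × 1.5 × 1
= 4.605 °C

4.605 °C


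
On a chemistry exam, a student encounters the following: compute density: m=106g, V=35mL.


ρ = mass/volume
= 106/35
= 3.029 g/mL

3.029 g/mL


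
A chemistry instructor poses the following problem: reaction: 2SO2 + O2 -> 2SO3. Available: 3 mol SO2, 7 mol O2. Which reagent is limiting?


Mole ratio available / coefficient:
  SO2: 3/2 = 1.500
  O2: 7/1 = 7.000
Smaller ratio is limiting.

SO2


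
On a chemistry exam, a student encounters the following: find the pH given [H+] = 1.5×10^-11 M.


pH = -log10([H+]) = -log10(1.5×10^-11)
= 11 - log10(1.5)
= 11 - 0.18
= 10.82

10.82


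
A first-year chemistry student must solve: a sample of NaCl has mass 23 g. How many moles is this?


M(NaCl) = 58.44 g/mol
n = mass/M = 23/58.44 = 0.3936 mol

0.3936 mol


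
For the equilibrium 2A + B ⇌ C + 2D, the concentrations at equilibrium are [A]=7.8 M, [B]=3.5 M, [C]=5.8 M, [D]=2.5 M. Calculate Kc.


Kc = [C][D]^2/([A]^2[B])
= (5.8^1 × 2.5^2)/(7.8^2 × 3.5^1)
= 36.25/212.94
= 0.1702

0.1702


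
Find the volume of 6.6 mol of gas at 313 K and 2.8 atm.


PV = nRT  (R = 0.08206 L·atm/(mol·K))
V = nRT/P = 6.6×0.08206×313/2.8
= 60.543 L

60.543 L


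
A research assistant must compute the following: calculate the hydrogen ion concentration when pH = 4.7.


[H+] = 10^(-pH) = 10^(-4.7)
= 2.0×10^-5 M

2.0×10^-5 M


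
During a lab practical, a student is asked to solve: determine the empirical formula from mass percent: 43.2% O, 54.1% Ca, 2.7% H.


Assume 100 g sample. Moles of each element:
  O: 43.2/16.0 = 2.7 mol
  Ca: 54.1/40.08 = 1.35 mol
  H: 2.7/1.008 = 2.679 mol
Divide by smallest (1.35):
  O: 2.7/1.35 = 2.0
  Ca: 1.35/1.35 = 1.0
  H: 2.679/1.35 = 1.98
Empirical formula: CaO2H2

CaO2H2


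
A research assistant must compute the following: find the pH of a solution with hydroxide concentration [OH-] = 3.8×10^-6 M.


pOH = -log10([OH-]) = -log10(3.8×10^-6)
= 6 - log10(3.8) = 5.42
pH = 14 - pOH = 14 - 5.42 = 8.58

8.58


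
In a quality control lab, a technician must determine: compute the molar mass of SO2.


M(SO2) = 1×32.07 + 2×16.0
= 32.07 + 32.0
= 64.07 g/mol

64.07 g/mol


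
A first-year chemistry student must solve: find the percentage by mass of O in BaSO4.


M(BaSO4) = 1×137.33 + 1×32.07 + 4×16.0 = 233.40 g/mol
Mass of O = 4 × 16.0 = 64.00 g/mol
% O = 64.00/233.40 × 100 = 27.42%

27.42%


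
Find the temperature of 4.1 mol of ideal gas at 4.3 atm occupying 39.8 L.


PV = nRT  (R = 0.08206 L·atm/(mol·K))
T = PV/(nR) = 4.3×39.8/(4.1×0.08206)
= 171.14/0.336446
= 508.67 K

508.67 K


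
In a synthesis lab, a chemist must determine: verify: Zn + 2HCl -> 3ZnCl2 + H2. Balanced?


Equation: Zn + 2HCl -> 3ZnCl2 + H2
Check atoms: Cl: 2≠6, H: 2=2, Zn: 1≠3
Not balanced

No, not balanced


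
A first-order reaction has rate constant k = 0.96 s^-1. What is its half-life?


t½ = ln2/k = 0.693147/(0.96 s^-1)
= 0.7220 s

0.7220 s


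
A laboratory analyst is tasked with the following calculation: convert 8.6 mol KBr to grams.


M(KBr) = 119.0 g/mol
mass = n × M = 8.6 × 119.0 = 1023.40 g

1023.40 g


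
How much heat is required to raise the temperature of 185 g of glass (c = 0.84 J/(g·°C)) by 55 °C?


q = mcΔT = 185 × 0.84 × 55
= 8547.00 J

8547.00 J


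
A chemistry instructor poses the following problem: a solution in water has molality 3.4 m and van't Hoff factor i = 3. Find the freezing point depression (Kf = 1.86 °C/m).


ΔTf = Kf × m × i
= 1.86 × 3.4 × 3
= 18.972 °C

18.972 °C


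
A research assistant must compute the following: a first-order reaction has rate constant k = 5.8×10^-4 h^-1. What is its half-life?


t½ = ln2/k = 0.693147/(5.8×10^-4 h^-1)
= 1195 h

1195 h


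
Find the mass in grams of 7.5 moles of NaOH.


M(NaOH) = 40.0 g/mol
mass = n × M = 7.5 × 40.0 = 300.00 g

300.00 g


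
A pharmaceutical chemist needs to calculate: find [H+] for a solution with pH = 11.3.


[H+] = 10^(-pH) = 10^(-11.3)
= 5.01×10^-12 M

5.01×10^-12 M


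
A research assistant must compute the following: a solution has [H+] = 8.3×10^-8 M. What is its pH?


pH = -log10([H+]) = -log10(8.3×10^-8)
= 8 - log10(8.3)
= 8 - 0.92
= 7.08

7.08


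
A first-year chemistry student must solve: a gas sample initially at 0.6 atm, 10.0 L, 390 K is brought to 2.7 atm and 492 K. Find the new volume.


P1V1/T1 = P2V2/T2
V2 = P1V1T2/(T1P2)
= 0.6×10.0×492/(390×2.7)
= 2.803 L

2.803 L


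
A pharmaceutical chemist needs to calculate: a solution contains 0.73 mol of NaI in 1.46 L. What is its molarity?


M = n/V = 0.73/1.46 = 0.500 mol/L

0.500 M


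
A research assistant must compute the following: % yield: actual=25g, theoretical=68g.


% yield = actual/theoretical × 100
= 25/68 × 100
= 36.76%

36.76%


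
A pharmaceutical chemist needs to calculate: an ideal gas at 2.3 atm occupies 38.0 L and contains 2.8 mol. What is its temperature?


PV = nRT  (R = 0.08206 L·atm/(mol·K))
T = PV/(nR) = 2.3×38.0/(2.8×0.08206)
= 87.40/0.229768
= 380.38 K

380.38 K


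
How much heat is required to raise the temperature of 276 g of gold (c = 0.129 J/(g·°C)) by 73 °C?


q = mcΔT = 276 × 0.129 × 73
= 2599.09 J

2599.09 J


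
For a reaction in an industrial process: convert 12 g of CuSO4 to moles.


M(CuSO4) = 159.62 g/mol
n = mass/M = 12/159.62 = 0.0752 mol

0.0752 mol


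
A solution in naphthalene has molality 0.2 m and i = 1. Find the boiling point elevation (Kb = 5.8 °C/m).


ΔTb = Kb × m × i
= 5.8 × 0.2 × 1
= 1.16 °C

1.16 °C


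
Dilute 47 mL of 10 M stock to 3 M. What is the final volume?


C1V1 = C2V2
10 × 47 = 3 × V2
V2 = 470/3 = 156.67 mL

156.67 mL


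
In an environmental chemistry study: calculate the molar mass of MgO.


M(MgO) = 1×24.31 + 1×16.0
= 24.31 + 16.0
= 40.31 g/mol

40.31 g/mol


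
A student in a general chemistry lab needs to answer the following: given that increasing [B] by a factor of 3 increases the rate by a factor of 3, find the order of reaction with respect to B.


rate ∝ [B]^n
3^n = 3 → n = 1
Order in B: 1

1


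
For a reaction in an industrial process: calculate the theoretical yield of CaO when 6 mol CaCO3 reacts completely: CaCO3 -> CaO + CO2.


Mole ratio CaO:CaCO3 = 1:1
n(CaO) = 6 × 1/1 = 6.000 mol
mass = 6.000 × 56.08 = 336.48 g

336.48 g


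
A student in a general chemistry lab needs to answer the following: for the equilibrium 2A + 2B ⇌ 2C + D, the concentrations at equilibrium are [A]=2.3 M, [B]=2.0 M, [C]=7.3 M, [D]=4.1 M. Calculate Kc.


Kc = [C]^2[D]/([A]^2[B]^2)
= (7.3^2 × 4.1^1)/(2.3^2 × 2.0^2)
= 218.489/21.16
= 10.33

10.33


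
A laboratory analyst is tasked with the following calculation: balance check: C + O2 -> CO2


Equation: C + O2 -> CO2
Check atoms: C: 1=1, O: 2=2
Balanced

Yes, balanced


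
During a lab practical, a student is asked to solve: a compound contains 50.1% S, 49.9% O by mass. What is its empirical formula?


Assume 100 g sample. Moles of each element:
  S: 50.1/32.07 = 1.562 mol
  O: 49.9/16.0 = 3.119 mol
Divide by smallest (1.562):
  S: 1.562/1.562 = 1.0
  O: 3.119/1.562 = 2.0
Empirical formula: SO2

SO2


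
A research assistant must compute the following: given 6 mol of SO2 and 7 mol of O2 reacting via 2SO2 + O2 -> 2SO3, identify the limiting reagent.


Mole ratio available / coefficient:
  SO2: 6/2 = 3.000
  O2: 7/1 = 7.000
Smaller ratio is limiting.

SO2


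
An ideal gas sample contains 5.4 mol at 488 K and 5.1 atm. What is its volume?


PV = nRT  (R = 0.08206 L·atm/(mol·K))
V = nRT/P = 5.4×0.08206×488/5.1
= 42.401 L

42.401 L


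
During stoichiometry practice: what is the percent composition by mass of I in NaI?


M(NaI) = 1×22.99 + 1×126.9 = 149.89 g/mol
Mass of I = 1 × 126.9 = 126.90 g/mol
% I = 126.90/149.89 × 100 = 84.66%

84.66%


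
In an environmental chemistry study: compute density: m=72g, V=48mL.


ρ = mass/volume
= 72/48
= 1.5 g/mL

1.5 g/mL


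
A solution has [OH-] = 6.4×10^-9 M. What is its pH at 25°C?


pOH = -log10([OH-]) = -log10(6.4×10^-9)
= 9 - log10(6.4) = 8.19
pH = 14 - pOH = 14 - 8.19 = 5.81

5.81


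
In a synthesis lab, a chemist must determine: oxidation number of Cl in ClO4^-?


x + 4(-2) = -1, so x = +7
Oxidation number: +7

+7


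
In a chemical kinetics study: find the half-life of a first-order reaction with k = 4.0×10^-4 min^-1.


t½ = ln2/k = 0.693147/(4.0×10^-4 min^-1)
= 1733 min

1733 min


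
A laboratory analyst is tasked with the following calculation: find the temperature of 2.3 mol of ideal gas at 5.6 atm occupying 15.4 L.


PV = nRT  (R = 0.08206 L·atm/(mol·K))
T = PV/(nR) = 5.6×15.4/(2.3×0.08206)
= 86.24/0.188738
= 456.93 K

456.93 K


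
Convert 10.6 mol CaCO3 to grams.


M(CaCO3) = 100.09 g/mol
mass = n × M = 10.6 × 100.09 = 1060.95 g

1060.95 g


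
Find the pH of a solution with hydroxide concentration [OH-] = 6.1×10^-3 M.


pOH = -log10([OH-]) = -log10(6.1×10^-3)
= 3 - log10(6.1) = 2.21
pH = 14 - pOH = 14 - 2.21 = 11.79

11.79


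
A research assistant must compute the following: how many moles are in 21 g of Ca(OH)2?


M(Ca(OH)2) = 74.1 g/mol
n = mass/M = 21/74.1 = 0.2834 mol

0.2834 mol


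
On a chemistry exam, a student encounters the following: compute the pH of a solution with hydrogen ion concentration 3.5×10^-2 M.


pH = -log10([H+]) = -log10(3.5×10^-2)
= 2 - log10(3.5)
= 2 - 0.54
= 1.46

1.46


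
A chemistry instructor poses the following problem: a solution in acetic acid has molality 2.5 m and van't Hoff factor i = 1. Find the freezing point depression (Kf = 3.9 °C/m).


ΔTf = Kf × m × i
= 3.9 × 2.5 × 1
= 9.75 °C

9.75 °C


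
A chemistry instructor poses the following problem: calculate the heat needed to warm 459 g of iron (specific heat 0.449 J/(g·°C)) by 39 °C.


q = mcΔT = 459 × 0.449 × 39
= 8037.55 J

8037.55 J


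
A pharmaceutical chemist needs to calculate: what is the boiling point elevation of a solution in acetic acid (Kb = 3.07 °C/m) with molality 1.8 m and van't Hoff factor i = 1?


ΔTb = Kb × m × i
= 3.07 × 1.8 × 1
= 5.526 °C

5.526 °C


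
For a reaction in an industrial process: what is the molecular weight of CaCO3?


M(CaCO3) = 1×40.08 + 1×12.01 + 3×16.0
= 40.08 + 12.01 + 48.0
= 100.09 g/mol

100.09 g/mol


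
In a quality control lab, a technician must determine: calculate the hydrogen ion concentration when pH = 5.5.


[H+] = 10^(-pH) = 10^(-5.5)
= 3.16×10^-6 M

3.16×10^-6 M


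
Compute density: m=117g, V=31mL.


ρ = mass/volume
= 117/31
= 3.774 g/mL

3.774 g/mL


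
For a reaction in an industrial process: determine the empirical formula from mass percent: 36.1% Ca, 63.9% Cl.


Assume 100 g sample. Moles of each element:
  Ca: 36.1/40.08 = 0.901 mol
  Cl: 63.9/35.45 = 1.803 mol
Divide by smallest (0.901):
  Ca: 0.901/0.901 = 1.0
  Cl: 1.803/0.901 = 2.0
Empirical formula: CaCl2

CaCl2


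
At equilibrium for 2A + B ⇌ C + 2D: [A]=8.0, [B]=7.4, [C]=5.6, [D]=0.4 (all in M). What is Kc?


Kc = [C][D]^2/([A]^2[B])
= (5.6^1 × 0.4^2)/(8.0^2 × 7.4^1)
= 0.896/473.6
= 0.001892

0.001892


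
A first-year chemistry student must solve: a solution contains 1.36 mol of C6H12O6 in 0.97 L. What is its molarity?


M = n/V = 1.36/0.97 = 1.402 mol/L

1.402 M


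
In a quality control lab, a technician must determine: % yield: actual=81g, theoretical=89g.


% yield = actual/theoretical × 100
= 81/89 × 100
= 91.01%

91.01%


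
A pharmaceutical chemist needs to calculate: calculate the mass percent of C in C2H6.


M(C2H6) = 2×12.01 + 6×1.008 = 30.068 g/mol
Mass of C = 2 × 12.01 = 24.02 g/mol
% C = 24.02/30.068 × 100 = 79.89%

79.89%


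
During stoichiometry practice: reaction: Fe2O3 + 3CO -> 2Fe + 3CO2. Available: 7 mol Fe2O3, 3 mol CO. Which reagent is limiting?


Mole ratio available / coefficient:
  Fe2O3: 7/1 = 7.000
  CO: 3/3 = 1.000
Smaller ratio is limiting.

CO


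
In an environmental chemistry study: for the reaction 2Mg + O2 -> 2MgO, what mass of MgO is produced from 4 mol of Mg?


Mole ratio MgO:Mg = 2:2
n(MgO) = 4 × 2/2 = 4.000 mol
mass = 4.000 × 40.31 = 161.24 g

161.24 g


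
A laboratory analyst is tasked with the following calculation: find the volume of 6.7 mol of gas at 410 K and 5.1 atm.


PV = nRT  (R = 0.08206 L·atm/(mol·K))
V = nRT/P = 6.7×0.08206×410/5.1
= 44.2 L

44.2 L


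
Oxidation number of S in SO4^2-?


x + 4(-2) = -2, so x = +6
Oxidation number: +6

+6


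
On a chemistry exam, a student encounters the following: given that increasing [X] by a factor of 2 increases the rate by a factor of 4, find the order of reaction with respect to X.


rate ∝ [X]^n
2^n = 4 → n = 2
Order in X: 2

2


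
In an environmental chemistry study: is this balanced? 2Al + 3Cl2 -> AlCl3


Equation: 2Al + 3Cl2 -> AlCl3
Check atoms: Al: 2≠1, Cl: 6≠3
Not balanced

No, not balanced


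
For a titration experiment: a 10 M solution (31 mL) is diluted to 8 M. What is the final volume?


C1V1 = C2V2
10 × 31 = 8 × V2
V2 = 310/8 = 38.75 mL

38.75 mL


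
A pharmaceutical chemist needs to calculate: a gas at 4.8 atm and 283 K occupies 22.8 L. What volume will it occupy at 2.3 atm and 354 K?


P1V1/T1 = P2V2/T2
V2 = P1V1T2/(T1P2)
= 4.8×22.8×354/(283×2.3)
= 59.52 L

59.52 L


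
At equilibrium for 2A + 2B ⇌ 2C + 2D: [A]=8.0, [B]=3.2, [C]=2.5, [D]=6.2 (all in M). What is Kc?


Kc = [C]^2[D]^2/([A]^2[B]^2)
= (2.5^2 × 6.2^2)/(8.0^2 × 3.2^2)
= 240.25/655.36
= 0.3666

0.3666


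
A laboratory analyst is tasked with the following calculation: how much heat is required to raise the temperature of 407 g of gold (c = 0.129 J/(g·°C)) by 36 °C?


q = mcΔT = 407 × 0.129 × 36
= 1890.11 J

1890.11 J


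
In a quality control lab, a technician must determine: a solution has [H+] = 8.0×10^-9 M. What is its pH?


pH = -log10([H+]) = -log10(8.0×10^-9)
= 9 - log10(8.0)
= 9 - 0.9
= 8.1

8.1


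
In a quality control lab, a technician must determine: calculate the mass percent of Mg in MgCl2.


M(MgCl2) = 1×24.31 + 2×35.45 = 95.21 g/mol
Mass of Mg = 1 × 24.31 = 24.31 g/mol
% Mg = 24.31/95.21 × 100 = 25.53%

25.53%


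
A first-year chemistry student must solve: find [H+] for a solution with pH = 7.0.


[H+] = 10^(-pH) = 10^(-7.0)
= 1.0×10^-7 M

1.0×10^-7 M


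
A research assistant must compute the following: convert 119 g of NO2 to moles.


M(NO2) = 46.01 g/mol
n = mass/M = 119/46.01 = 2.5864 mol

2.5864 mol


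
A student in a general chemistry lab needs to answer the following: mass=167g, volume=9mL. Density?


ρ = mass/volume
= 167/9
= 18.556 g/mL

18.556 g/mL


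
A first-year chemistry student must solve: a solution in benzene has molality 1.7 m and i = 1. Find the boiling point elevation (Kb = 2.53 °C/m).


ΔTb = Kb × m × i
= 2.53 × 1.7 × 1
= 4.301 °C

4.301 °C


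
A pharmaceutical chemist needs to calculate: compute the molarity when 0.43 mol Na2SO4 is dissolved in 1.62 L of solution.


M = n/V = 0.43/1.62 = 0.265 mol/L

0.265 M


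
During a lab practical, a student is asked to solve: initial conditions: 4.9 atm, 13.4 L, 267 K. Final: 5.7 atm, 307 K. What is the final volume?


P1V1/T1 = P2V2/T2
V2 = P1V1T2/(T1P2)
= 4.9×13.4×307/(267×5.7)
= 13.245 L

13.245 L


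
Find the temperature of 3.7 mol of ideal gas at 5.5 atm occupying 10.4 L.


PV = nRT  (R = 0.08206 L·atm/(mol·K))
T = PV/(nR) = 5.5×10.4/(3.7×0.08206)
= 57.20/0.303622
= 188.39 K

188.39 K


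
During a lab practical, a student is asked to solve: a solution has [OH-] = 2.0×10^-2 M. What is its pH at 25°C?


pOH = -log10([OH-]) = -log10(2.0×10^-2)
= 2 - log10(2.0) = 1.7
pH = 14 - pOH = 14 - 1.7 = 12.3

12.3


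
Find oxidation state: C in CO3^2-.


x + 3(-2) = -2, so x = +4
Oxidation number: +4

+4


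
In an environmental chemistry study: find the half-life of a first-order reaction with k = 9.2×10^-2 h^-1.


t½ = ln2/k = 0.693147/(9.2×10^-2 h^-1)
= 7.534 h

7.534 h


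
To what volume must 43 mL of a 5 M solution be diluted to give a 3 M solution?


C1V1 = C2V2
5 × 43 = 3 × V2
V2 = 215/3 = 71.67 mL

71.67 mL


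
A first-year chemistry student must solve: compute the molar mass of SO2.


M(SO2) = 1×32.07 + 2×16.0
= 32.07 + 32.0
= 64.07 g/mol

64.07 g/mol


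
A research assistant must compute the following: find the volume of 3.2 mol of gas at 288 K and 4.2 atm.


PV = nRT  (R = 0.08206 L·atm/(mol·K))
V = nRT/P = 3.2×0.08206×288/4.2
= 18.006 L

18.006 L


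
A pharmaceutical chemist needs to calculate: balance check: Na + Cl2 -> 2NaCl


Equation: Na + Cl2 -> 2NaCl
Check atoms: Cl: 2=2, Na: 1≠2
Not balanced

No, not balanced


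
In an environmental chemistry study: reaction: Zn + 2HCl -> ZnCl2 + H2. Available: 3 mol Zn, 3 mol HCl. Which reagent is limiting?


Mole ratio available / coefficient:
  Zn: 3/1 = 3.000
  HCl: 3/2 = 1.500
Smaller ratio is limiting.

HCl


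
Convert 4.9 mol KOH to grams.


M(KOH) = 56.11 g/mol
mass = n × M = 4.9 × 56.11 = 274.94 g

274.94 g


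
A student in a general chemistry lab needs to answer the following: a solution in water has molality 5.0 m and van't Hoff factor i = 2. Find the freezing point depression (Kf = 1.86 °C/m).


ΔTf = Kf × m × i
= 1.86 × 5.0 × 2
= 18.6 °C

18.6 °C


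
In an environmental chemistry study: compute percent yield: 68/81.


% yield = actual/theoretical × 100
= 68/81 × 100
= 83.95%

83.95%


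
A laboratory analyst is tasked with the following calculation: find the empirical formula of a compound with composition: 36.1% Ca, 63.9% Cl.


Assume 100 g sample. Moles of each element:
  Ca: 36.1/40.08 = 0.901 mol
  Cl: 63.9/35.45 = 1.803 mol
Divide by smallest (0.901):
  Ca: 0.901/0.901 = 1.0
  Cl: 1.803/0.901 = 2.0
Empirical formula: CaCl2

CaCl2


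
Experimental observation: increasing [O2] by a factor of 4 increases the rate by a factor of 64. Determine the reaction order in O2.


rate ∝ [O2]^n
4^n = 64 → n = 3
Order in O2: 3

3


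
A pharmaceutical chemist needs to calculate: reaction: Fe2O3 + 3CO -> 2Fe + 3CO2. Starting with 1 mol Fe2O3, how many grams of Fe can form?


Mole ratio Fe:Fe2O3 = 2:1
n(Fe) = 1 × 2/1 = 2.000 mol
mass = 2.000 × 55.85 = 111.7 g

111.7 g


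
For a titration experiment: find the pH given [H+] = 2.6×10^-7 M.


pH = -log10([H+]) = -log10(2.6×10^-7)
= 7 - log10(2.6)
= 7 - 0.41
= 6.59

6.59


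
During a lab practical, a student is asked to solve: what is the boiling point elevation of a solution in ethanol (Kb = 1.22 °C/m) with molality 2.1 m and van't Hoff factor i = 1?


ΔTb = Kb × m × i
= 1.22 × 2.1 × 1
= 2.562 °C

2.562 °C


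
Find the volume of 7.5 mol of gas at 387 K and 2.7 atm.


PV = nRT  (R = 0.08206 L·atm/(mol·K))
V = nRT/P = 7.5×0.08206×387/2.7
= 88.214 L

88.214 L


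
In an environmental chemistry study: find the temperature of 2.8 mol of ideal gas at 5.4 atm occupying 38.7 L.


PV = nRT  (R = 0.08206 L·atm/(mol·K))
T = PV/(nR) = 5.4×38.7/(2.8×0.08206)
= 208.98/0.229768
= 909.53 K

909.53 K


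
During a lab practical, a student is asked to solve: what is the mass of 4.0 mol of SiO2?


M(SiO2) = 60.09 g/mol
mass = n × M = 4.0 × 60.09 = 240.36 g

240.36 g


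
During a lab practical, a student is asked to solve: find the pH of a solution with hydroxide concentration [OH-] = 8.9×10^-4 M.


pOH = -log10([OH-]) = -log10(8.9×10^-4)
= 4 - log10(8.9) = 3.05
pH = 14 - pOH = 14 - 3.05 = 10.95

10.95


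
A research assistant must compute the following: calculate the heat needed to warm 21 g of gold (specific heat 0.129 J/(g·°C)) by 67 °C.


q = mcΔT = 21 × 0.129 × 67
= 181.50 J

181.50 J


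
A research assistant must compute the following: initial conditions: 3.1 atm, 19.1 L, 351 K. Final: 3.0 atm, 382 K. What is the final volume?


P1V1/T1 = P2V2/T2
V2 = P1V1T2/(T1P2)
= 3.1×19.1×382/(351×3.0)
= 21.48 L

21.48 L


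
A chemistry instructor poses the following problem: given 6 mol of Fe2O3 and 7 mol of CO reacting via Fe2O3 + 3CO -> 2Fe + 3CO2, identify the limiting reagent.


Mole ratio available / coefficient:
  Fe2O3: 6/1 = 6.000
  CO: 7/3 = 2.333
Smaller ratio is limiting.

CO


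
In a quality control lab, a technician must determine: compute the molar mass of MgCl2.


M(MgCl2) = 1×24.31 + 2×35.45
= 24.31 + 70.9
= 95.21 g/mol

95.21 g/mol


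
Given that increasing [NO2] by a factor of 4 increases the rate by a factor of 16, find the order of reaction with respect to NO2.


rate ∝ [NO2]^n
4^n = 16 → n = 2
Order in NO2: 2

2


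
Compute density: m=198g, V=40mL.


ρ = mass/volume
= 198/40
= 4.95 g/mL

4.95 g/mL


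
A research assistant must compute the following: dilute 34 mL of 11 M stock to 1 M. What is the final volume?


C1V1 = C2V2
11 × 34 = 1 × V2
V2 = 374/1 = 374.0 mL

374.0 mL


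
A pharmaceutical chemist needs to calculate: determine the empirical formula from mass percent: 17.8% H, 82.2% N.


Assume 100 g sample. Moles of each element:
  H: 17.8/1.008 = 17.659 mol
  N: 82.2/14.01 = 5.867 mol
Divide by smallest (5.867):
  H: 17.659/5.867 = 3.01
  N: 5.867/5.867 = 1.0
Empirical formula: NH3

NH3


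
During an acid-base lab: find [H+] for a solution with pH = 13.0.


[H+] = 10^(-pH) = 10^(-13.0)
= 1.0×10^-13 M

1.0×10^-13 M


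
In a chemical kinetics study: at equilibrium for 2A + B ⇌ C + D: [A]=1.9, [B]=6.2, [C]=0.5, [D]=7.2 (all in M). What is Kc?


Kc = [C][D]/([A]^2[B])
= (0.5^1 × 7.2^1)/(1.9^2 × 6.2^1)
= 3.6/22.382
= 0.1608

0.1608


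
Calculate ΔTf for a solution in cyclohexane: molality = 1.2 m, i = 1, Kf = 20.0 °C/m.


ΔTf = Kf × m × i
= 20.0 × 1.2 × 1
= 24.0 °C

24.0 °C


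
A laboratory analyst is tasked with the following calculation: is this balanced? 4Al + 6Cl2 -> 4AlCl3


Equation: 4Al + 6Cl2 -> 4AlCl3
Check atoms: Al: 4=4, Cl: 12=12
Balanced

Yes, balanced


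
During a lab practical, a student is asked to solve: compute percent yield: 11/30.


% yield = actual/theoretical × 100
= 11/30 × 100
= 36.67%

36.67%


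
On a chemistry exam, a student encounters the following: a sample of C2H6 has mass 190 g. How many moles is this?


M(C2H6) = 30.07 g/mol
n = mass/M = 190/30.07 = 6.3186 mol

6.3186 mol


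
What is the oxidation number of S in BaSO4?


(+2) + x + 4(-2) = 0, so x = +6
Oxidation number: +6

+6


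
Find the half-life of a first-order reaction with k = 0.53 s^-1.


t½ = ln2/k = 0.693147/(0.53 s^-1)
= 1.308 s

1.308 s


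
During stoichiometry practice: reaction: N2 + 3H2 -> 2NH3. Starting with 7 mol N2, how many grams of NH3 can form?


Mole ratio NH3:N2 = 2:1
n(NH3) = 7 × 2/1 = 14.000 mol
mass = 14.000 × 17.03 = 238.42 g

238.42 g


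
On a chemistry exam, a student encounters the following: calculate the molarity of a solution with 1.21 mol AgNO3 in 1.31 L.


M = n/V = 1.21/1.31 = 0.924 mol/L

0.924 M


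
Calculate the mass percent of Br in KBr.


M(KBr) = 1×39.1 + 1×79.9 = 119.00 g/mol
Mass of Br = 1 × 79.9 = 79.90 g/mol
% Br = 79.90/119.00 × 100 = 67.14%

67.14%


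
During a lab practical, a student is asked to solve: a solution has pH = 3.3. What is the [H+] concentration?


[H+] = 10^(-pH) = 10^(-3.3)
= 5.01×10^-4 M

5.01×10^-4 M


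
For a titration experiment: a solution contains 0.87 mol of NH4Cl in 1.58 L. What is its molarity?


M = n/V = 0.87/1.58 = 0.551 mol/L

0.551 M


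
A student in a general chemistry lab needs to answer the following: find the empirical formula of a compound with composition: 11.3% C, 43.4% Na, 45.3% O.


Assume 100 g sample. Moles of each element:
  C: 11.3/12.01 = 0.941 mol
  Na: 43.4/22.99 = 1.888 mol
  O: 45.3/16.0 = 2.831 mol
Divide by smallest (0.941):
  C: 0.941/0.941 = 1.0
  Na: 1.888/0.941 = 2.01
  O: 2.831/0.941 = 3.01
Empirical formula: Na2CO3

Na2CO3


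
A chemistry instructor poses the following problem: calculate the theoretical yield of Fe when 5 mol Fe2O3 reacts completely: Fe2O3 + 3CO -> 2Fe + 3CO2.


Mole ratio Fe:Fe2O3 = 2:1
n(Fe) = 5 × 2/1 = 10.000 mol
mass = 10.000 × 55.85 = 558.5 g

558.5 g


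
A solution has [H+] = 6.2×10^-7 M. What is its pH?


pH = -log10([H+]) = -log10(6.2×10^-7)
= 7 - log10(6.2)
= 7 - 0.79
= 6.21

6.21


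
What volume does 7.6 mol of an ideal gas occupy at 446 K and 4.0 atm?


PV = nRT  (R = 0.08206 L·atm/(mol·K))
V = nRT/P = 7.6×0.08206×446/4.0
= 69.538 L

69.538 L


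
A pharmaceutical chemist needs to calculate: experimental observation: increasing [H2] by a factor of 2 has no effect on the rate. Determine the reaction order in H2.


rate ∝ [H2]^n
rate ∝ [H2]^0
Order in H2: 0

0


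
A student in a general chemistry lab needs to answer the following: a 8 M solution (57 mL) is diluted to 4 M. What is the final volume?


C1V1 = C2V2
8 × 57 = 4 × V2
V2 = 456/4 = 114.0 mL

114.0 mL


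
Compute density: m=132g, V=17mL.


ρ = mass/volume
= 132/17
= 7.765 g/mL

7.765 g/mL


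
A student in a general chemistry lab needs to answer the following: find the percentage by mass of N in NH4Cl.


M(NH4Cl) = 1×14.01 + 4×1.008 + 1×35.45 = 53.492 g/mol
Mass of N = 1 × 14.01 = 14.01 g/mol
% N = 14.01/53.492 × 100 = 26.19%

26.19%


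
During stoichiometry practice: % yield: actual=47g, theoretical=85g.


% yield = actual/theoretical × 100
= 47/85 × 100
= 55.29%

55.29%


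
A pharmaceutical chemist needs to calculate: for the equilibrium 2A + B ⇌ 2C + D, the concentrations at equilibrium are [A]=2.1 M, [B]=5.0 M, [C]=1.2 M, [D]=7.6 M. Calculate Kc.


Kc = [C]^2[D]/([A]^2[B])
= (1.2^2 × 7.6^1)/(2.1^2 × 5.0^1)
= 10.944/22.05
= 0.4963

0.4963


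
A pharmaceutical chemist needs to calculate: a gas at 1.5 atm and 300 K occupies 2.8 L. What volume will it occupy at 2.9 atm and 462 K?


P1V1/T1 = P2V2/T2
V2 = P1V1T2/(T1P2)
= 1.5×2.8×462/(300×2.9)
= 2.23 L

2.23 L


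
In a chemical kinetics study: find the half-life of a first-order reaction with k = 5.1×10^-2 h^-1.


t½ = ln2/k = 0.693147/(5.1×10^-2 h^-1)
= 13.59 h

13.59 h


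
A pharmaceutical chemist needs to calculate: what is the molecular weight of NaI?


M(NaI) = 1×22.99 + 1×126.9
= 22.99 + 126.9
= 149.89 g/mol

149.89 g/mol


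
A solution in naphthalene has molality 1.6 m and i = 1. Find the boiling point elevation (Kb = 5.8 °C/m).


ΔTb = Kb × m × i
= 5.8 × 1.6 × 1
= 9.28 °C

9.28 °C


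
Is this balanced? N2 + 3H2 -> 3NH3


Equation: N2 + 3H2 -> 3NH3
Check atoms: H: 6≠9, N: 2≠3
Not balanced

No, not balanced


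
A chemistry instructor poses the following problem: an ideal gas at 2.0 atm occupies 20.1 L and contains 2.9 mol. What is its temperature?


PV = nRT  (R = 0.08206 L·atm/(mol·K))
T = PV/(nR) = 2.0×20.1/(2.9×0.08206)
= 40.20/0.237974
= 168.93 K

168.93 K


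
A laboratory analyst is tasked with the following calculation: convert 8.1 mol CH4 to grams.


M(CH4) = 16.04 g/mol
mass = n × M = 8.1 × 16.04 = 129.92 g

129.92 g


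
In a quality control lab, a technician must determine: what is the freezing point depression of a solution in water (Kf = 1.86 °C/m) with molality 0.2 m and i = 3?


ΔTf = Kf × m × i
= 1.86 × 0.2 × 3
= 1.116 °C

1.116 °C


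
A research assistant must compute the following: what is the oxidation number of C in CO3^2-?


x + 3(-2) = -2, so x = +4
Oxidation number: +4

+4


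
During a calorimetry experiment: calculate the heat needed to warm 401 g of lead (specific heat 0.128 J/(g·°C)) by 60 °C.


q = mcΔT = 401 × 0.128 × 60
= 3079.68 J

3079.68 J


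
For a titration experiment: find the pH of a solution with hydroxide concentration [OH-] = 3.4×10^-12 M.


pOH = -log10([OH-]) = -log10(3.4×10^-12)
= 12 - log10(3.4) = 11.47
pH = 14 - pOH = 14 - 11.47 = 2.53

2.53


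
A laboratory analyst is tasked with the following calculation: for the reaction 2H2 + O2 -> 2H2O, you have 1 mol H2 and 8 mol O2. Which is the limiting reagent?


Mole ratio available / coefficient:
  H2: 1/2 = 0.500
  O2: 8/1 = 8.000
Smaller ratio is limiting.

H2


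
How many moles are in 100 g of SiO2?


M(SiO2) = 60.09 g/mol
n = mass/M = 100/60.09 = 1.6642 mol

1.6642 mol


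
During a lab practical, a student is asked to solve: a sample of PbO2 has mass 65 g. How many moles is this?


M(PbO2) = 239.2 g/mol
n = mass/M = 65/239.2 = 0.2717 mol

0.2717 mol


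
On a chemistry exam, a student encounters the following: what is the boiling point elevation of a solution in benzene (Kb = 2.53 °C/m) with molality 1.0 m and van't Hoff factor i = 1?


ΔTb = Kb × m × i
= 2.53 × 1.0 × 1
= 2.53 °C

2.53 °C


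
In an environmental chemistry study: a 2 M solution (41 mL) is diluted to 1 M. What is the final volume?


C1V1 = C2V2
2 × 41 = 1 × V2
V2 = 82/1 = 82.0 mL

82.0 mL


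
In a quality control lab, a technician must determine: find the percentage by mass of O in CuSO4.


M(CuSO4) = 1×63.55 + 1×32.07 + 4×16.0 = 159.62 g/mol
Mass of O = 4 × 16.0 = 64.00 g/mol
% O = 64.00/159.62 × 100 = 40.10%

40.10%


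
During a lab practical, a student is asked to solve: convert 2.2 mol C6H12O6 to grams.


M(C6H12O6) = 180.16 g/mol
mass = n × M = 2.2 × 180.16 = 396.35 g

396.35 g


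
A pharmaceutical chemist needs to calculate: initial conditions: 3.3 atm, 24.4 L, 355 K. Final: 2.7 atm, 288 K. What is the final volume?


P1V1/T1 = P2V2/T2
V2 = P1V1T2/(T1P2)
= 3.3×24.4×288/(355×2.7)
= 24.194 L

24.194 L


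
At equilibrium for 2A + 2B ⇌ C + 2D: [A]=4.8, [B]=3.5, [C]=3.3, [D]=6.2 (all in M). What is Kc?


Kc = [C][D]^2/([A]^2[B]^2)
= (3.3^1 × 6.2^2)/(4.8^2 × 3.5^2)
= 126.852/282.24
= 0.4494

0.4494


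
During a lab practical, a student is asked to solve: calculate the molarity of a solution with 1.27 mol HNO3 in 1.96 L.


M = n/V = 1.27/1.96 = 0.648 mol/L

0.648 M


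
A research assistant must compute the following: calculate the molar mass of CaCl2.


M(CaCl2) = 1×40.08 + 2×35.45
= 40.08 + 70.9
= 110.98 g/mol

110.98 g/mol


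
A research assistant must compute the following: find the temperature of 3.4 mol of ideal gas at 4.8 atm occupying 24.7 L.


PV = nRT  (R = 0.08206 L·atm/(mol·K))
T = PV/(nR) = 4.8×24.7/(3.4×0.08206)
= 118.56/0.279004
= 424.94 K

424.94 K


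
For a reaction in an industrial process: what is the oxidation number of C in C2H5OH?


2x + 6(+1) + (-2) = 0, so x = -2
Oxidation number: -2

-2


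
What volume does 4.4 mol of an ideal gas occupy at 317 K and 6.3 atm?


PV = nRT  (R = 0.08206 L·atm/(mol·K))
V = nRT/P = 4.4×0.08206×317/6.3
= 18.168 L

18.168 L


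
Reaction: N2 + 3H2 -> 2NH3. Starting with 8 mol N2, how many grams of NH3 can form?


Mole ratio NH3:N2 = 2:1
n(NH3) = 8 × 2/1 = 16.000 mol
mass = 16.000 × 17.03 = 272.48 g

272.48 g


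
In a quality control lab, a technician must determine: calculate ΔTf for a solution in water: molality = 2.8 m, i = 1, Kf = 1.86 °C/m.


ΔTf = Kf × m × i
= 1.86 × 2.8 × 1
= 5.208 °C

5.208 °C


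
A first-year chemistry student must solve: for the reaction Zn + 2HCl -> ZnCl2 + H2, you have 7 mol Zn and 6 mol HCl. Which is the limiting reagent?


Mole ratio available / coefficient:
  Zn: 7/1 = 7.000
  HCl: 6/2 = 3.000
Smaller ratio is limiting.

HCl


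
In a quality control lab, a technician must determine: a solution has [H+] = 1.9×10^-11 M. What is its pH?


pH = -log10([H+]) = -log10(1.9×10^-11)
= 11 - log10(1.9)
= 11 - 0.28
= 10.72

10.72


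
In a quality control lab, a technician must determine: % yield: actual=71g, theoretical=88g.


% yield = actual/theoretical × 100
= 71/88 × 100
= 80.68%

80.68%


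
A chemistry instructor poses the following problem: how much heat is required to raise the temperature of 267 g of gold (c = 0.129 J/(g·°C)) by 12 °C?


q = mcΔT = 267 × 0.129 × 12
= 413.32 J

413.32 J


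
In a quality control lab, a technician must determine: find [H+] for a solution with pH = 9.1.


[H+] = 10^(-pH) = 10^(-9.1)
= 7.94×10^-10 M

7.94×10^-10 M


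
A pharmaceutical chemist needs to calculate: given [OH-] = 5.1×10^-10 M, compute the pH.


pOH = -log10([OH-]) = -log10(5.1×10^-10)
= 10 - log10(5.1) = 9.29
pH = 14 - pOH = 14 - 9.29 = 4.71

4.71


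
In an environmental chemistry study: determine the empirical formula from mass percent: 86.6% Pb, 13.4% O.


Assume 100 g sample. Moles of each element:
  Pb: 86.6/207.2 = 0.418 mol
  O: 13.4/16.0 = 0.838 mol
Divide by smallest (0.418):
  Pb: 0.418/0.418 = 1.0
  O: 0.838/0.418 = 2.0
Empirical formula: PbO2

PbO2


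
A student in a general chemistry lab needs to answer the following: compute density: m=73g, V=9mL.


ρ = mass/volume
= 73/9
= 8.111 g/mL

8.111 g/mL


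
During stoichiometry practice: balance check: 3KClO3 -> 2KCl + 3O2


Equation: 3KClO3 -> 2KCl + 3O2
Check atoms: Cl: 3≠2, K: 3≠2, O: 9≠6
Not balanced

No, not balanced


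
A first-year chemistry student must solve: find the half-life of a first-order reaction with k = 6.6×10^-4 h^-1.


t½ = ln2/k = 0.693147/(6.6×10^-4 h^-1)
= 1050 h

1050 h


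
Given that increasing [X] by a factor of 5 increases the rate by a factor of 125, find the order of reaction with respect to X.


rate ∝ [X]^n
5^n = 125 → n = 3
Order in X: 3

3


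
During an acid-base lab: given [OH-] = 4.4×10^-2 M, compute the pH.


pOH = -log10([OH-]) = -log10(4.4×10^-2)
= 2 - log10(4.4) = 1.36
pH = 14 - pOH = 14 - 1.36 = 12.64

12.64


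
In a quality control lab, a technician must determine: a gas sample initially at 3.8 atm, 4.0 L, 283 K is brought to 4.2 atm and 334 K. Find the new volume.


P1V1/T1 = P2V2/T2
V2 = P1V1T2/(T1P2)
= 3.8×4.0×334/(283×4.2)
= 4.271 L

4.271 L


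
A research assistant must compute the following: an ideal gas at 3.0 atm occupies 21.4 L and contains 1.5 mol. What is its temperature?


PV = nRT  (R = 0.08206 L·atm/(mol·K))
T = PV/(nR) = 3.0×21.4/(1.5×0.08206)
= 64.20/0.123090
= 521.57 K

521.57 K


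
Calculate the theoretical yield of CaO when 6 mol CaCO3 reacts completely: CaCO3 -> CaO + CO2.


Mole ratio CaO:CaCO3 = 1:1
n(CaO) = 6 × 1/1 = 6.000 mol
mass = 6.000 × 56.08 = 336.48 g

336.48 g


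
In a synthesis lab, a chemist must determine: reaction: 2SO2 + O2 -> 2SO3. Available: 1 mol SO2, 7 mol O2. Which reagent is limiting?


Mole ratio available / coefficient:
  SO2: 1/2 = 0.500
  O2: 7/1 = 7.000
Smaller ratio is limiting.

SO2
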